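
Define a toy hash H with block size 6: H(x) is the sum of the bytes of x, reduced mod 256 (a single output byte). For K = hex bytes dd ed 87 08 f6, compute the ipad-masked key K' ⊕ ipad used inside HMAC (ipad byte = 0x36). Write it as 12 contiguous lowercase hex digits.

Key hex bytes dd ed 87 08 f6 is 5 bytes ≤ B = 6; zero-pad to 6 bytes: K' = dd ed 87 08 f6 00.
XOR each byte with 0x36: dd⊕36=eb, ed⊕36=db, 87⊕36=b1, 08⊕36=3e, f6⊕36=c0, 00⊕36=36.

ebdbb13ec036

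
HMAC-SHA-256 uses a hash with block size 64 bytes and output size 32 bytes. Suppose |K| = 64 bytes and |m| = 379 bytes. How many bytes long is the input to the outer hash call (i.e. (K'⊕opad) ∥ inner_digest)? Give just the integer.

96

Key is 64 ≤ 64 bytes, zero-padded: |K'| = 64.
Outer input = (K'⊕opad) ∥ H(inner) → 64 + 32 = 96 bytes.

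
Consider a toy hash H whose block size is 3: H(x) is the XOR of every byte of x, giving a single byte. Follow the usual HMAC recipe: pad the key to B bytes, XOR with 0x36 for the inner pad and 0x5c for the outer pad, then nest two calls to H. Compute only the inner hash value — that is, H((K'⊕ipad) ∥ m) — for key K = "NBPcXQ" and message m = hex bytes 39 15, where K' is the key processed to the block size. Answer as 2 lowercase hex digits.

2c

Key "NBPcXQ" = 4e 42 50 63 58 51 is 6 bytes > B = 3, so hash it first: H(key) = 36, then zero-pad to 3 bytes: K' = 36 00 00.
K' ⊕ ipad = 00 36 36.
Inner input = 00 36 36 ∥ 39 15.
Inner hash: XOR 00⊕36⊕36⊕39⊕15 = 2c.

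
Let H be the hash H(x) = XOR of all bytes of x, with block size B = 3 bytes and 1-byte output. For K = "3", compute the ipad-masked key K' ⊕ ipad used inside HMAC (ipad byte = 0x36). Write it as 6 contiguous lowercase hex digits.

Key "3" = 33 is 1 byte ≤ B = 3; zero-pad to 3 bytes: K' = 33 00 00.
XOR each byte with 0x36: 33⊕36=05, 00⊕36=36, 00⊕36=36.

053636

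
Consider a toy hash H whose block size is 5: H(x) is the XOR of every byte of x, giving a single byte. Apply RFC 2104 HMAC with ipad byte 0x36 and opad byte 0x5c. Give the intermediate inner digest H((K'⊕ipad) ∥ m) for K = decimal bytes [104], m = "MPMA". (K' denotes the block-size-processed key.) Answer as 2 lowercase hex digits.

Key decimal bytes [104] = 68 is 1 byte ≤ B = 5; zero-pad to 5 bytes: K' = 68 00 00 00 00.
K' ⊕ ipad = 5e 36 36 36 36.
Inner input = 5e 36 36 36 36 ∥ 4d 50 4d 41.
Inner hash: XOR 5e⊕36⊕36⊕36⊕36⊕4d⊕50⊕4d⊕41 = 4f.

4f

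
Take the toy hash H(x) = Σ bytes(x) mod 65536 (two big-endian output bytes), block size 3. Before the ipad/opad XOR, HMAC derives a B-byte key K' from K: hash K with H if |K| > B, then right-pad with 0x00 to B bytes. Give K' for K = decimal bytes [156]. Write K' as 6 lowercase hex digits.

Key decimal bytes [156] = 9c is 1 byte ≤ B = 3; zero-pad to 3 bytes: K' = 9c 00 00.

9c0000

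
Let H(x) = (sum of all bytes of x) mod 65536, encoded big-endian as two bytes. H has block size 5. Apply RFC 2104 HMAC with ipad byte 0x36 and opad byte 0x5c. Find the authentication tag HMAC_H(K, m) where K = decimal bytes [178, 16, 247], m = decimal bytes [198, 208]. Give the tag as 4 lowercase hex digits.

030d

Key decimal bytes [178, 16, 247] = b2 10 f7 is 3 bytes ≤ B = 5; zero-pad to 5 bytes: K' = b2 10 f7 00 00.
K' ⊕ ipad = 84 26 c1 36 36.  K' ⊕ opad = ee 4c ab 5c 5c.
Inner input = (K'⊕ipad) ∥ m = 84 26 c1 36 36 ∥ c6 d0.
Inner hash: sum = 132+38+193+54+54+198+208 = 877 → 03 6d.
Outer input = (K'⊕opad) ∥ inner = ee 4c ab 5c 5c ∥ 03 6d.
Outer hash (tag): sum = 238+76+171+92+92+3+109 = 781 → 03 0d.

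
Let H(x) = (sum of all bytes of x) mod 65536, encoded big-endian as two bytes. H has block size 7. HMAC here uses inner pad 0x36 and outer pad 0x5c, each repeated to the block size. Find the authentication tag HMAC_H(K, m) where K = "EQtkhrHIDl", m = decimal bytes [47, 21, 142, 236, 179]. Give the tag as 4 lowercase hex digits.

Key "EQtkhrHIDl" = 45 51 74 6b 68 72 48 49 44 6c is 10 bytes > B = 7, so hash it first: H(key) = 03 90, then zero-pad to 7 bytes: K' = 03 90 00 00 00 00 00.
K' ⊕ ipad = 35 a6 36 36 36 36 36.  K' ⊕ opad = 5f cc 5c 5c 5c 5c 5c.
Inner input = (K'⊕ipad) ∥ m = 35 a6 36 36 36 36 36 ∥ 2f 15 8e ec b3.
Inner hash: sum = 53+166+54+54+54+54+54+47+21+142+236+179 = 1114 → 04 5a.
Outer input = (K'⊕opad) ∥ inner = 5f cc 5c 5c 5c 5c 5c ∥ 04 5a.
Outer hash (tag): sum = 95+204+92+92+92+92+92+4+90 = 853 → 03 55.

0355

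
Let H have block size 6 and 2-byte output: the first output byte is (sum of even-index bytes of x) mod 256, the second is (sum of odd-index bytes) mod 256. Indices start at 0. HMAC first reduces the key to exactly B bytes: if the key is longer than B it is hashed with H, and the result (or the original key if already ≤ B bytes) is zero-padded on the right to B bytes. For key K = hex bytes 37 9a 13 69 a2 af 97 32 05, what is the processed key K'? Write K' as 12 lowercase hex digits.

88e400000000

|K| = 9 > B = 6, so first hash the key.
H(K): even-index sum = 392 mod 256 = 136; odd-index sum = 484 mod 256 = 228 → 88 e4.
Zero-pad H(K) = 88 e4 to 6 bytes: K' = 88 e4 00 00 00 00.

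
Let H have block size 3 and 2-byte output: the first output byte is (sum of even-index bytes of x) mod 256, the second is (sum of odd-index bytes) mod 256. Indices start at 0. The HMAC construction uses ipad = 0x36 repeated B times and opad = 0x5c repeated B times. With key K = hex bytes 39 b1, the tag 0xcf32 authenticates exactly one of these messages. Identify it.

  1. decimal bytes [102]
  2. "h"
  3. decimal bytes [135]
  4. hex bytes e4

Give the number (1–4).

Key hex bytes 39 b1 is 2 bytes ≤ B = 3; zero-pad to 3 bytes: K' = 39 b1 00.
K' ⊕ ipad = 0f 87 36; K' ⊕ opad = 65 ed 5c.
m1: inner = H(0f 87 36 66) = 45 ed; tag = H(65 ed 5c 45 ed) = ae32
m2: inner = H(0f 87 36 68) = 45 ef; tag = H(65 ed 5c 45 ef) = b032
m3: inner = H(0f 87 36 87) = 45 0e; tag = H(65 ed 5c 45 0e) = cf32 ← matches
m4: inner = H(0f 87 36 e4) = 45 6b; tag = H(65 ed 5c 45 6b) = 2c32

3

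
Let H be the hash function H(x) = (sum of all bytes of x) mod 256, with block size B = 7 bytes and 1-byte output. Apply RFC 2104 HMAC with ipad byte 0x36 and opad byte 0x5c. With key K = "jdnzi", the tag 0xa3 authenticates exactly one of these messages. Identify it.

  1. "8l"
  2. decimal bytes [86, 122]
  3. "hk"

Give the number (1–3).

3

Key "jdnzi" = 6a 64 6e 7a 69 is 5 bytes ≤ B = 7; zero-pad to 7 bytes: K' = 6a 64 6e 7a 69 00 00.
K' ⊕ ipad = 5c 52 58 4c 5f 36 36; K' ⊕ opad = 36 38 32 26 35 5c 5c.
m1: inner = H(5c 52 58 4c 5f 36 36 38 6c) = c1; tag = H(36 38 32 26 35 5c 5c c1) = 74
m2: inner = H(5c 52 58 4c 5f 36 36 56 7a) = ed; tag = H(36 38 32 26 35 5c 5c ed) = a0
m3: inner = H(5c 52 58 4c 5f 36 36 68 6b) = f0; tag = H(36 38 32 26 35 5c 5c f0) = a3 ← matches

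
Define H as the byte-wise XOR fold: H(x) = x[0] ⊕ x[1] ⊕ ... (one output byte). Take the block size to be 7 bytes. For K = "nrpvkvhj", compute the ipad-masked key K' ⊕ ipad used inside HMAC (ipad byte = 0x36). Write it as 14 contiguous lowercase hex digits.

Key "nrpvkvhj" = 6e 72 70 76 6b 76 68 6a is 8 bytes > B = 7, so hash it first: H(key) = 05, then zero-pad to 7 bytes: K' = 05 00 00 00 00 00 00.
XOR each byte with 0x36: 05⊕36=33, 00⊕36=36, 00⊕36=36, 00⊕36=36, 00⊕36=36, 00⊕36=36, 00⊕36=36.

33363636363636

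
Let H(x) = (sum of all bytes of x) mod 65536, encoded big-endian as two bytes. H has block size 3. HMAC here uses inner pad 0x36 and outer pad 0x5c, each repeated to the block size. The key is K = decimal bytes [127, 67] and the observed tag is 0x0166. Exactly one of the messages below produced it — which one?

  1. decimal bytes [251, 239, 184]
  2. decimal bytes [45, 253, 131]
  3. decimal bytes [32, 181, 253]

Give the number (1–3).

Key decimal bytes [127, 67] = 7f 43 is 2 bytes ≤ B = 3; zero-pad to 3 bytes: K' = 7f 43 00.
K' ⊕ ipad = 49 75 36; K' ⊕ opad = 23 1f 5c.
m1: inner = H(49 75 36 fb ef b8) = 03 96; tag = H(23 1f 5c 03 96) = 0137
m2: inner = H(49 75 36 2d fd 83) = 02 a1; tag = H(23 1f 5c 02 a1) = 0141
m3: inner = H(49 75 36 20 b5 fd) = 02 c6; tag = H(23 1f 5c 02 c6) = 0166 ← matches

3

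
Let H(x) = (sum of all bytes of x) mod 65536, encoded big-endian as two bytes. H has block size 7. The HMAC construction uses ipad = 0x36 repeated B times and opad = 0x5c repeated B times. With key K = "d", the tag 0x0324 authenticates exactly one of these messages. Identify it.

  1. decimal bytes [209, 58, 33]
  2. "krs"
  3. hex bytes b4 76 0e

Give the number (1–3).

Key "d" = 64 is 1 byte ≤ B = 7; zero-pad to 7 bytes: K' = 64 00 00 00 00 00 00.
K' ⊕ ipad = 52 36 36 36 36 36 36; K' ⊕ opad = 38 5c 5c 5c 5c 5c 5c.
m1: inner = H(52 36 36 36 36 36 36 d1 3a 21) = 02 c2; tag = H(38 5c 5c 5c 5c 5c 5c 02 c2) = 0324 ← matches
m2: inner = H(52 36 36 36 36 36 36 6b 72 73) = 02 e6; tag = H(38 5c 5c 5c 5c 5c 5c 02 e6) = 0348
m3: inner = H(52 36 36 36 36 36 36 b4 76 0e) = 02 ce; tag = H(38 5c 5c 5c 5c 5c 5c 02 ce) = 0330

1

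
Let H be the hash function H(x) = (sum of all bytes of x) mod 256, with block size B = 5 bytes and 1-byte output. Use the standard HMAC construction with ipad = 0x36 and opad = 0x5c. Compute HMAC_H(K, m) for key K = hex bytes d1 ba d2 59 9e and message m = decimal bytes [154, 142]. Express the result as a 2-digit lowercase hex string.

Key hex bytes d1 ba d2 59 9e is exactly B = 5 bytes: K' = d1 ba d2 59 9e.
K' ⊕ ipad = e7 8c e4 6f a8.  K' ⊕ opad = 8d e6 8e 05 c2.
Inner input = (K'⊕ipad) ∥ m = e7 8c e4 6f a8 ∥ 9a 8e.
Inner hash: sum = 231+140+228+111+168+154+142 = 1174; mod 256 = 150 → 96.
Outer input = (K'⊕opad) ∥ inner = 8d e6 8e 05 c2 ∥ 96.
Outer hash (tag): sum = 141+230+142+5+194+150 = 862; mod 256 = 94 → 5e.

5e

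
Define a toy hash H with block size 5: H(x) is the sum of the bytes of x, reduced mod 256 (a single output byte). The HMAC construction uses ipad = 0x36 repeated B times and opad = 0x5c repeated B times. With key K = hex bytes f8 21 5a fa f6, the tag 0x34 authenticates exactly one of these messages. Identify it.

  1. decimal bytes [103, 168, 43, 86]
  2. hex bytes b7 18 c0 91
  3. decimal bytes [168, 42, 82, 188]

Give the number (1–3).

Key hex bytes f8 21 5a fa f6 is exactly B = 5 bytes: K' = f8 21 5a fa f6.
K' ⊕ ipad = ce 17 6c cc c0; K' ⊕ opad = a4 7d 06 a6 aa.
m1: inner = H(ce 17 6c cc c0 67 a8 2b 56) = 6d; tag = H(a4 7d 06 a6 aa 6d) = e4
m2: inner = H(ce 17 6c cc c0 b7 18 c0 91) = fd; tag = H(a4 7d 06 a6 aa fd) = 74
m3: inner = H(ce 17 6c cc c0 a8 2a 52 bc) = bd; tag = H(a4 7d 06 a6 aa bd) = 34 ← matches

3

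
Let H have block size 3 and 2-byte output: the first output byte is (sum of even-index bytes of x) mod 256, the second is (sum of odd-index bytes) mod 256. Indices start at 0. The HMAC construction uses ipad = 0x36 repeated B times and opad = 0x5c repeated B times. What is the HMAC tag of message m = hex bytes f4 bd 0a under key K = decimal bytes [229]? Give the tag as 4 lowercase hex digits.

4922

Key decimal bytes [229] = e5 is 1 byte ≤ B = 3; zero-pad to 3 bytes: K' = e5 00 00.
K' ⊕ ipad = d3 36 36.  K' ⊕ opad = b9 5c 5c.
Inner input = (K'⊕ipad) ∥ m = d3 36 36 ∥ f4 bd 0a.
Inner hash: even-index sum = 454 mod 256 = 198; odd-index sum = 308 mod 256 = 52 → c6 34.
Outer input = (K'⊕opad) ∥ inner = b9 5c 5c ∥ c6 34.
Outer hash (tag): even-index sum = 329 mod 256 = 73; odd-index sum = 290 mod 256 = 34 → 49 22.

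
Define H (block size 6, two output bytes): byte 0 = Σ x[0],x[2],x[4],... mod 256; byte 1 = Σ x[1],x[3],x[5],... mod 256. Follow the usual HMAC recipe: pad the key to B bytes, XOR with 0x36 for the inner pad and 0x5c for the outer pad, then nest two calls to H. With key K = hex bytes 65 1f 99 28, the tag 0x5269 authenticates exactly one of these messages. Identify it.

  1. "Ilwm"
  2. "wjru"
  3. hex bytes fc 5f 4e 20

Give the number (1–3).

1

Key hex bytes 65 1f 99 28 is 4 bytes ≤ B = 6; zero-pad to 6 bytes: K' = 65 1f 99 28 00 00.
K' ⊕ ipad = 53 29 af 1e 36 36; K' ⊕ opad = 39 43 c5 74 5c 5c.
m1: inner = H(53 29 af 1e 36 36 49 6c 77 6d) = f8 56; tag = H(39 43 c5 74 5c 5c f8 56) = 5269 ← matches
m2: inner = H(53 29 af 1e 36 36 77 6a 72 75) = 21 5c; tag = H(39 43 c5 74 5c 5c 21 5c) = 7b6f
m3: inner = H(53 29 af 1e 36 36 fc 5f 4e 20) = 82 fc; tag = H(39 43 c5 74 5c 5c 82 fc) = dc0f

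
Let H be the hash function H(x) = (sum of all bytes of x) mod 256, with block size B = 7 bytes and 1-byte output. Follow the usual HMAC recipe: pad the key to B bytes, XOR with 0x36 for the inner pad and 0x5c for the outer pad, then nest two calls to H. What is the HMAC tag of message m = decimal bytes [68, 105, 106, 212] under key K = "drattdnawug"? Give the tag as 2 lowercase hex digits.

Key "drattdnawug" = 64 72 61 74 74 64 6e 61 77 75 67 is 11 bytes > B = 7, so hash it first: H(key) = a5, then zero-pad to 7 bytes: K' = a5 00 00 00 00 00 00.
K' ⊕ ipad = 93 36 36 36 36 36 36.  K' ⊕ opad = f9 5c 5c 5c 5c 5c 5c.
Inner input = (K'⊕ipad) ∥ m = 93 36 36 36 36 36 36 ∥ 44 69 6a d4.
Inner hash: sum = 147+54+54+54+54+54+54+68+105+106+212 = 962; mod 256 = 194 → c2.
Outer input = (K'⊕opad) ∥ inner = f9 5c 5c 5c 5c 5c 5c ∥ c2.
Outer hash (tag): sum = 249+92+92+92+92+92+92+194 = 995; mod 256 = 227 → e3.

e3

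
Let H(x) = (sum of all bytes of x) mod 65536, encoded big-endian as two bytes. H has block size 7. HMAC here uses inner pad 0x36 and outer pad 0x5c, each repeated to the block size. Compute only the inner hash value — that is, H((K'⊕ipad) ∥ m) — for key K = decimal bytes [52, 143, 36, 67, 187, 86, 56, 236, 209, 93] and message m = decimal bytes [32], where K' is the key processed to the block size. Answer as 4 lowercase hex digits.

Key decimal bytes [52, 143, 36, 67, 187, 86, 56, 236, 209, 93] = 34 8f 24 43 bb 56 38 ec d1 5d is 10 bytes > B = 7, so hash it first: H(key) = 04 8d, then zero-pad to 7 bytes: K' = 04 8d 00 00 00 00 00.
K' ⊕ ipad = 32 bb 36 36 36 36 36.
Inner input = 32 bb 36 36 36 36 36 ∥ 20.
Inner hash: sum = 50+187+54+54+54+54+54+32 = 539 → 02 1b.

021b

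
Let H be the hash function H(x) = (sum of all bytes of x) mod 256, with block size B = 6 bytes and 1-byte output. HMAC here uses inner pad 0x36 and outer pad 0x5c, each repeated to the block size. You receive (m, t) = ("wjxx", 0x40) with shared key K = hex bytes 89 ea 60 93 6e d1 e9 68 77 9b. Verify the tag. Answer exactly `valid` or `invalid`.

Key hex bytes 89 ea 60 93 6e d1 e9 68 77 9b is 10 bytes > B = 6, so hash it first: H(key) = 08, then zero-pad to 6 bytes: K' = 08 00 00 00 00 00.
K' ⊕ ipad = 3e 36 36 36 36 36; K' ⊕ opad = 54 5c 5c 5c 5c 5c.
Inner hash: sum = 62+54+54+54+54+54+119+106+120+120 = 797; mod 256 = 29 → 1d.
Outer hash (recomputed tag): sum = 84+92+92+92+92+92+29 = 573; mod 256 = 61 → 3d.
Recomputed tag = 3d; claimed = 40 → mismatch.

invalid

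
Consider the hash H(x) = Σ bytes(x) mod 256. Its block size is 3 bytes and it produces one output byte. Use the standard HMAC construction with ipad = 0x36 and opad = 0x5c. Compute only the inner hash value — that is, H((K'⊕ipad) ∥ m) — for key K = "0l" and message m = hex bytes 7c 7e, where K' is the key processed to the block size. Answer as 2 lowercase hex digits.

Key "0l" = 30 6c is 2 bytes ≤ B = 3; zero-pad to 3 bytes: K' = 30 6c 00.
K' ⊕ ipad = 06 5a 36.
Inner input = 06 5a 36 ∥ 7c 7e.
Inner hash: sum = 6+90+54+124+126 = 400; mod 256 = 144 → 90.

90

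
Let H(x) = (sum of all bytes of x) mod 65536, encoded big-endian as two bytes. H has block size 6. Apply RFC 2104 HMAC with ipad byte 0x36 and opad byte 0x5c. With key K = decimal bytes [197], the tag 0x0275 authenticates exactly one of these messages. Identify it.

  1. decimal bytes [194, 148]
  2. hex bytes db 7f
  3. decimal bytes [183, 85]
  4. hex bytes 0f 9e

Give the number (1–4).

3

Key decimal bytes [197] = c5 is 1 byte ≤ B = 6; zero-pad to 6 bytes: K' = c5 00 00 00 00 00.
K' ⊕ ipad = f3 36 36 36 36 36; K' ⊕ opad = 99 5c 5c 5c 5c 5c.
m1: inner = H(f3 36 36 36 36 36 c2 94) = 03 57; tag = H(99 5c 5c 5c 5c 5c 03 57) = 02bf
m2: inner = H(f3 36 36 36 36 36 db 7f) = 03 5b; tag = H(99 5c 5c 5c 5c 5c 03 5b) = 02c3
m3: inner = H(f3 36 36 36 36 36 b7 55) = 03 0d; tag = H(99 5c 5c 5c 5c 5c 03 0d) = 0275 ← matches
m4: inner = H(f3 36 36 36 36 36 0f 9e) = 02 ae; tag = H(99 5c 5c 5c 5c 5c 02 ae) = 0315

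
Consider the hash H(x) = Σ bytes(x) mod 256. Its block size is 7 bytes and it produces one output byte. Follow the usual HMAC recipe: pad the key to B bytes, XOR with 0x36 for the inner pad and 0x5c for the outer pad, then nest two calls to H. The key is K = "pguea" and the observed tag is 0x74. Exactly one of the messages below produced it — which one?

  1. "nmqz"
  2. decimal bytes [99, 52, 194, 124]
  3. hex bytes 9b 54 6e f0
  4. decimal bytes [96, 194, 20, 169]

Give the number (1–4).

1

Key "pguea" = 70 67 75 65 61 is 5 bytes ≤ B = 7; zero-pad to 7 bytes: K' = 70 67 75 65 61 00 00.
K' ⊕ ipad = 46 51 43 53 57 36 36; K' ⊕ opad = 2c 3b 29 39 3d 5c 5c.
m1: inner = H(46 51 43 53 57 36 36 6e 6d 71 7a) = b6; tag = H(2c 3b 29 39 3d 5c 5c b6) = 74 ← matches
m2: inner = H(46 51 43 53 57 36 36 63 34 c2 7c) = c5; tag = H(2c 3b 29 39 3d 5c 5c c5) = 83
m3: inner = H(46 51 43 53 57 36 36 9b 54 6e f0) = 3d; tag = H(2c 3b 29 39 3d 5c 5c 3d) = fb
m4: inner = H(46 51 43 53 57 36 36 60 c2 14 a9) = cf; tag = H(2c 3b 29 39 3d 5c 5c cf) = 8d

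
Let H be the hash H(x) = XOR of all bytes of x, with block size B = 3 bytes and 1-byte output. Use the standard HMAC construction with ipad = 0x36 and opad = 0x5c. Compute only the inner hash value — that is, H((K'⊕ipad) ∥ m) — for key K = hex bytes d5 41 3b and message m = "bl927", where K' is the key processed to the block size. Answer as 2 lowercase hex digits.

Key hex bytes d5 41 3b is exactly B = 3 bytes: K' = d5 41 3b.
K' ⊕ ipad = e3 77 0d.
Inner input = e3 77 0d ∥ 62 6c 39 32 37.
Inner hash: XOR e3⊕77⊕0d⊕62⊕6c⊕39⊕32⊕37 = ab.

ab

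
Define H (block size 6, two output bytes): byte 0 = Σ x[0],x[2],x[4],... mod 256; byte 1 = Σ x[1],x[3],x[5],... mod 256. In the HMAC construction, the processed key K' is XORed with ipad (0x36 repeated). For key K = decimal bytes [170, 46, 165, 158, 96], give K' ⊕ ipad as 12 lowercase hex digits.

9c1893a85636

Key decimal bytes [170, 46, 165, 158, 96] = aa 2e a5 9e 60 is 5 bytes ≤ B = 6; zero-pad to 6 bytes: K' = aa 2e a5 9e 60 00.
XOR each byte with 0x36: aa⊕36=9c, 2e⊕36=18, a5⊕36=93, 9e⊕36=a8, 60⊕36=56, 00⊕36=36.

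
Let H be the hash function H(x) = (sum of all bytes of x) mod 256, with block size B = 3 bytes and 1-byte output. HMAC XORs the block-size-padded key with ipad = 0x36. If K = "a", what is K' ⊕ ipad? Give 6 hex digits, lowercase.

Key "a" = 61 is 1 byte ≤ B = 3; zero-pad to 3 bytes: K' = 61 00 00.
XOR each byte with 0x36: 61⊕36=57, 00⊕36=36, 00⊕36=36.

573636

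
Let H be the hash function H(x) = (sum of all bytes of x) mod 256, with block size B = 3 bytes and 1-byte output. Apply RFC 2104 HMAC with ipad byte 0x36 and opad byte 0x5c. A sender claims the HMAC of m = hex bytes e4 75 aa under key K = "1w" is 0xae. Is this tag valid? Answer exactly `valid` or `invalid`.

Key "1w" = 31 77 is 2 bytes ≤ B = 3; zero-pad to 3 bytes: K' = 31 77 00.
K' ⊕ ipad = 07 41 36; K' ⊕ opad = 6d 2b 5c.
Inner hash: sum = 7+65+54+228+117+170 = 641; mod 256 = 129 → 81.
Outer hash (recomputed tag): sum = 109+43+92+129 = 373; mod 256 = 117 → 75.
Recomputed tag = 75; claimed = ae → mismatch.

invalid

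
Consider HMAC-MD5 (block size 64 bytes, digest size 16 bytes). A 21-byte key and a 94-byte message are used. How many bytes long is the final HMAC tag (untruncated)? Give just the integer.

16

The tag is one MD5 digest: 16 bytes.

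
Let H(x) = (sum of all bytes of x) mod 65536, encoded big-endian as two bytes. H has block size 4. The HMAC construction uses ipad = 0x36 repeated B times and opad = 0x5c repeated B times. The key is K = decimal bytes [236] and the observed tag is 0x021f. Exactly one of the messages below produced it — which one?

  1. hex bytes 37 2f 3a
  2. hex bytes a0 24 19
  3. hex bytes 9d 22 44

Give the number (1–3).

Key decimal bytes [236] = ec is 1 byte ≤ B = 4; zero-pad to 4 bytes: K' = ec 00 00 00.
K' ⊕ ipad = da 36 36 36; K' ⊕ opad = b0 5c 5c 5c.
m1: inner = H(da 36 36 36 37 2f 3a) = 02 1c; tag = H(b0 5c 5c 5c 02 1c) = 01e2
m2: inner = H(da 36 36 36 a0 24 19) = 02 59; tag = H(b0 5c 5c 5c 02 59) = 021f ← matches
m3: inner = H(da 36 36 36 9d 22 44) = 02 7f; tag = H(b0 5c 5c 5c 02 7f) = 0245

2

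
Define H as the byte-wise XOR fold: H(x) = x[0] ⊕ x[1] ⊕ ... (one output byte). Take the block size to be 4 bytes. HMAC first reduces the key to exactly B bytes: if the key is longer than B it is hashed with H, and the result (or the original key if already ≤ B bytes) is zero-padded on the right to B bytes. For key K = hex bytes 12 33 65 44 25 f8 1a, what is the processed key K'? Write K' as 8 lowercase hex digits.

|K| = 7 > B = 4, so first hash the key.
H(K): XOR 12⊕33⊕65⊕44⊕25⊕f8⊕1a = c7.
Zero-pad H(K) = c7 to 4 bytes: K' = c7 00 00 00.

c7000000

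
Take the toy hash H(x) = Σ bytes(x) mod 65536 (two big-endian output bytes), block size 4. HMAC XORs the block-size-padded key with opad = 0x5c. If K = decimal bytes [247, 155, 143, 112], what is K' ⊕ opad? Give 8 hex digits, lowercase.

Key decimal bytes [247, 155, 143, 112] = f7 9b 8f 70 is exactly B = 4 bytes: K' = f7 9b 8f 70.
XOR each byte with 0x5c: f7⊕5c=ab, 9b⊕5c=c7, 8f⊕5c=d3, 70⊕5c=2c.

abc7d32c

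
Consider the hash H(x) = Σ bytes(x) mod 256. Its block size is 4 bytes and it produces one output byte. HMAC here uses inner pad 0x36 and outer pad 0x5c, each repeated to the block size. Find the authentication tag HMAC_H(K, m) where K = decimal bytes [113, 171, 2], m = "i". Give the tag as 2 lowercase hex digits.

95

Key decimal bytes [113, 171, 2] = 71 ab 02 is 3 bytes ≤ B = 4; zero-pad to 4 bytes: K' = 71 ab 02 00.
K' ⊕ ipad = 47 9d 34 36.  K' ⊕ opad = 2d f7 5e 5c.
Inner input = (K'⊕ipad) ∥ m = 47 9d 34 36 ∥ 69.
Inner hash: sum = 71+157+52+54+105 = 439; mod 256 = 183 → b7.
Outer input = (K'⊕opad) ∥ inner = 2d f7 5e 5c ∥ b7.
Outer hash (tag): sum = 45+247+94+92+183 = 661; mod 256 = 149 → 95.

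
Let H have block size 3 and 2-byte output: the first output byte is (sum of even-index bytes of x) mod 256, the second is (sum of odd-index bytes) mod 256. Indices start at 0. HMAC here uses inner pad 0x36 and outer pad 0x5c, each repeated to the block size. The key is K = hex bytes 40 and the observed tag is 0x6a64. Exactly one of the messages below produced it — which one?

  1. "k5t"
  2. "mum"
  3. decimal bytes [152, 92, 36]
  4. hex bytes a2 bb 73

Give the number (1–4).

Key hex bytes 40 is 1 byte ≤ B = 3; zero-pad to 3 bytes: K' = 40 00 00.
K' ⊕ ipad = 76 36 36; K' ⊕ opad = 1c 5c 5c.
m1: inner = H(76 36 36 6b 35 74) = e1 15; tag = H(1c 5c 5c e1 15) = 8d3d
m2: inner = H(76 36 36 6d 75 6d) = 21 10; tag = H(1c 5c 5c 21 10) = 887d
m3: inner = H(76 36 36 98 5c 24) = 08 f2; tag = H(1c 5c 5c 08 f2) = 6a64 ← matches
m4: inner = H(76 36 36 a2 bb 73) = 67 4b; tag = H(1c 5c 5c 67 4b) = c3c3

3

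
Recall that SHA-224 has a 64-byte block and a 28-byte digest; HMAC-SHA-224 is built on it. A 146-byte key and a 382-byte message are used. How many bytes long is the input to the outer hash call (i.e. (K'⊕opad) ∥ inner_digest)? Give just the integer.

Key is 146 > 64 bytes, so it is hashed to 28 bytes then zero-padded to 64: |K'| = 64.
Outer input = (K'⊕opad) ∥ H(inner) → 64 + 28 = 92 bytes.

92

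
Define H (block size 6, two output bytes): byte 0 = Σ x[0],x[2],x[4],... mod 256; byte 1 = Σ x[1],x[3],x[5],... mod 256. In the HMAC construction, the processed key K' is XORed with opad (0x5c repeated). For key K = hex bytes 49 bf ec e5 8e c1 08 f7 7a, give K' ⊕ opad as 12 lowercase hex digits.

Key hex bytes 49 bf ec e5 8e c1 08 f7 7a is 9 bytes > B = 6, so hash it first: H(key) = 45 5c, then zero-pad to 6 bytes: K' = 45 5c 00 00 00 00.
XOR each byte with 0x5c: 45⊕5c=19, 5c⊕5c=00, 00⊕5c=5c, 00⊕5c=5c, 00⊕5c=5c, 00⊕5c=5c.

19005c5c5c5c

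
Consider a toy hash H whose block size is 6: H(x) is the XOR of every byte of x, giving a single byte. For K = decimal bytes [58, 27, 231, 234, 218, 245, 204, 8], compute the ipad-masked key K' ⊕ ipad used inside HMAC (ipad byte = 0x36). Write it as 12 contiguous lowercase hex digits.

f13636363636

Key decimal bytes [58, 27, 231, 234, 218, 245, 204, 8] = 3a 1b e7 ea da f5 cc 08 is 8 bytes > B = 6, so hash it first: H(key) = c7, then zero-pad to 6 bytes: K' = c7 00 00 00 00 00.
XOR each byte with 0x36: c7⊕36=f1, 00⊕36=36, 00⊕36=36, 00⊕36=36, 00⊕36=36, 00⊕36=36.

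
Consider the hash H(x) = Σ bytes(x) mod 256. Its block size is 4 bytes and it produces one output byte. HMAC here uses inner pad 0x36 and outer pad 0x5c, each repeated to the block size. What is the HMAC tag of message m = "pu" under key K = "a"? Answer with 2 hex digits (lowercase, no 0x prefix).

Key "a" = 61 is 1 byte ≤ B = 4; zero-pad to 4 bytes: K' = 61 00 00 00.
K' ⊕ ipad = 57 36 36 36.  K' ⊕ opad = 3d 5c 5c 5c.
Inner input = (K'⊕ipad) ∥ m = 57 36 36 36 ∥ 70 75.
Inner hash: sum = 87+54+54+54+112+117 = 478; mod 256 = 222 → de.
Outer input = (K'⊕opad) ∥ inner = 3d 5c 5c 5c ∥ de.
Outer hash (tag): sum = 61+92+92+92+222 = 559; mod 256 = 47 → 2f.

2f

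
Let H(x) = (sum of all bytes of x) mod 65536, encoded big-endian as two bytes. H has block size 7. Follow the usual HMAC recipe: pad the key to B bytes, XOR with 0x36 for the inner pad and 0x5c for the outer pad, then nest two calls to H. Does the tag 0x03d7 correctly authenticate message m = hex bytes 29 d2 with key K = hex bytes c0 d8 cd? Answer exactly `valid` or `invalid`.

Key hex bytes c0 d8 cd is 3 bytes ≤ B = 7; zero-pad to 7 bytes: K' = c0 d8 cd 00 00 00 00.
K' ⊕ ipad = f6 ee fb 36 36 36 36; K' ⊕ opad = 9c 84 91 5c 5c 5c 5c.
Inner hash: sum = 246+238+251+54+54+54+54+41+210 = 1202 → 04 b2.
Outer hash (recomputed tag): sum = 156+132+145+92+92+92+92+4+178 = 983 → 03 d7.
Recomputed tag = 03d7; claimed = 03d7 → match.

valid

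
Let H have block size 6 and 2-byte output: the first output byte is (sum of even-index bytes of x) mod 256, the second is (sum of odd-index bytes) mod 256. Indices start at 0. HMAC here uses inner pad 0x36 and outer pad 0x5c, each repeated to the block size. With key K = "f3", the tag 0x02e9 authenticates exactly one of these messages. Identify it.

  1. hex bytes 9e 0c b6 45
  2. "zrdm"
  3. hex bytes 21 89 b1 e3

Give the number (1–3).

Key "f3" = 66 33 is 2 bytes ≤ B = 6; zero-pad to 6 bytes: K' = 66 33 00 00 00 00.
K' ⊕ ipad = 50 05 36 36 36 36; K' ⊕ opad = 3a 6f 5c 5c 5c 5c.
m1: inner = H(50 05 36 36 36 36 9e 0c b6 45) = 10 c2; tag = H(3a 6f 5c 5c 5c 5c 10 c2) = 02e9 ← matches
m2: inner = H(50 05 36 36 36 36 7a 72 64 6d) = 9a 50; tag = H(3a 6f 5c 5c 5c 5c 9a 50) = 8c77
m3: inner = H(50 05 36 36 36 36 21 89 b1 e3) = 8e dd; tag = H(3a 6f 5c 5c 5c 5c 8e dd) = 8004

1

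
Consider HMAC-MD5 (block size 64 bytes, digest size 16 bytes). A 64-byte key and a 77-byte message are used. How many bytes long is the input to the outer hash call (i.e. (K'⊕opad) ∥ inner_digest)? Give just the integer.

80

Key is 64 ≤ 64 bytes, zero-padded: |K'| = 64.
Outer input = (K'⊕opad) ∥ H(inner) → 64 + 16 = 80 bytes.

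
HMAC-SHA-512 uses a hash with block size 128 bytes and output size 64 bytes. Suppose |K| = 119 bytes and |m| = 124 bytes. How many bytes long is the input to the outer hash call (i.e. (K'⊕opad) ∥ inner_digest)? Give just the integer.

Key is 119 ≤ 128 bytes, zero-padded: |K'| = 128.
Outer input = (K'⊕opad) ∥ H(inner) → 128 + 64 = 192 bytes.

192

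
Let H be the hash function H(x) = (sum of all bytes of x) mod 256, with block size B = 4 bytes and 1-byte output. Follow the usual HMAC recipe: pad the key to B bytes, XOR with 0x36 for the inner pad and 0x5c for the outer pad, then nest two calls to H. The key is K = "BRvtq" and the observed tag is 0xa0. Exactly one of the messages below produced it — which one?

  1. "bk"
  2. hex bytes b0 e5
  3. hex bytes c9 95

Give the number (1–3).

Key "BRvtq" = 42 52 76 74 71 is 5 bytes > B = 4, so hash it first: H(key) = ef, then zero-pad to 4 bytes: K' = ef 00 00 00.
K' ⊕ ipad = d9 36 36 36; K' ⊕ opad = b3 5c 5c 5c.
m1: inner = H(d9 36 36 36 62 6b) = 48; tag = H(b3 5c 5c 5c 48) = 0f
m2: inner = H(d9 36 36 36 b0 e5) = 10; tag = H(b3 5c 5c 5c 10) = d7
m3: inner = H(d9 36 36 36 c9 95) = d9; tag = H(b3 5c 5c 5c d9) = a0 ← matches

3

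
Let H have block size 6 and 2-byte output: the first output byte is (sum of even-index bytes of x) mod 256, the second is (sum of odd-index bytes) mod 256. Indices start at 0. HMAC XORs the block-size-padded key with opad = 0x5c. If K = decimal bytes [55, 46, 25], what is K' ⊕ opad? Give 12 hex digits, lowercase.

6b72455c5c5c

Key decimal bytes [55, 46, 25] = 37 2e 19 is 3 bytes ≤ B = 6; zero-pad to 6 bytes: K' = 37 2e 19 00 00 00.
XOR each byte with 0x5c: 37⊕5c=6b, 2e⊕5c=72, 19⊕5c=45, 00⊕5c=5c, 00⊕5c=5c, 00⊕5c=5c.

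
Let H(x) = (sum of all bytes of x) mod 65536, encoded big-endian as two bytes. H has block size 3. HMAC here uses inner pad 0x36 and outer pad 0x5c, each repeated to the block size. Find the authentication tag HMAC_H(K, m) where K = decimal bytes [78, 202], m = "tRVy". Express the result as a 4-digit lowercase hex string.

0146

Key decimal bytes [78, 202] = 4e ca is 2 bytes ≤ B = 3; zero-pad to 3 bytes: K' = 4e ca 00.
K' ⊕ ipad = 78 fc 36.  K' ⊕ opad = 12 96 5c.
Inner input = (K'⊕ipad) ∥ m = 78 fc 36 ∥ 74 52 56 79.
Inner hash: sum = 120+252+54+116+82+86+121 = 831 → 03 3f.
Outer input = (K'⊕opad) ∥ inner = 12 96 5c ∥ 03 3f.
Outer hash (tag): sum = 18+150+92+3+63 = 326 → 01 46.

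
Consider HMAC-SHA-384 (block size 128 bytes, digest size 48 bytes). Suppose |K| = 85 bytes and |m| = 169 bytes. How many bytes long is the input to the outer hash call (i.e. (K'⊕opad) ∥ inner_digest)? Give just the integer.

176

Key is 85 ≤ 128 bytes, zero-padded: |K'| = 128.
Outer input = (K'⊕opad) ∥ H(inner) → 128 + 48 = 176 bytes.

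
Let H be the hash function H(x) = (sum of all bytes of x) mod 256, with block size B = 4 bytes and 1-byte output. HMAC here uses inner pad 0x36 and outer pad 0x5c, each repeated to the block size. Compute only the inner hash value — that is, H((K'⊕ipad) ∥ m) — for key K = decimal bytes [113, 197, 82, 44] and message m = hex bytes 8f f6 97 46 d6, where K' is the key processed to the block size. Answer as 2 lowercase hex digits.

f0

Key decimal bytes [113, 197, 82, 44] = 71 c5 52 2c is exactly B = 4 bytes: K' = 71 c5 52 2c.
K' ⊕ ipad = 47 f3 64 1a.
Inner input = 47 f3 64 1a ∥ 8f f6 97 46 d6.
Inner hash: sum = 71+243+100+26+143+246+151+70+214 = 1264; mod 256 = 240 → f0.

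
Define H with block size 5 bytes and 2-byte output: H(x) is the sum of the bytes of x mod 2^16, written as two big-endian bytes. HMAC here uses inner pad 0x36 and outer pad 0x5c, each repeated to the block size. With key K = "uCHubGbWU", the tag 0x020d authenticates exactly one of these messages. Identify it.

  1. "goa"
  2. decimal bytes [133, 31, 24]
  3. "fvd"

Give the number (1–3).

1

Key "uCHubGbWU" = 75 43 48 75 62 47 62 57 55 is 9 bytes > B = 5, so hash it first: H(key) = 03 2c, then zero-pad to 5 bytes: K' = 03 2c 00 00 00.
K' ⊕ ipad = 35 1a 36 36 36; K' ⊕ opad = 5f 70 5c 5c 5c.
m1: inner = H(35 1a 36 36 36 67 6f 61) = 02 28; tag = H(5f 70 5c 5c 5c 02 28) = 020d ← matches
m2: inner = H(35 1a 36 36 36 85 1f 18) = 01 ad; tag = H(5f 70 5c 5c 5c 01 ad) = 0291
m3: inner = H(35 1a 36 36 36 66 76 64) = 02 31; tag = H(5f 70 5c 5c 5c 02 31) = 0216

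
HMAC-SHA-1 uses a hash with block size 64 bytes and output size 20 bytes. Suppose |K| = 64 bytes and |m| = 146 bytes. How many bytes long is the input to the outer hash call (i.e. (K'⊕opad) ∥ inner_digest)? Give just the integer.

Key is 64 ≤ 64 bytes, zero-padded: |K'| = 64.
Outer input = (K'⊕opad) ∥ H(inner) → 64 + 20 = 84 bytes.

84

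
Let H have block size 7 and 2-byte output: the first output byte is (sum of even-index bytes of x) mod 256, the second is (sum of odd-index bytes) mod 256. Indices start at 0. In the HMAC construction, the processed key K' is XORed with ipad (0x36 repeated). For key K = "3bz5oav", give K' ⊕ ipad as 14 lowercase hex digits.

Key "3bz5oav" = 33 62 7a 35 6f 61 76 is exactly B = 7 bytes: K' = 33 62 7a 35 6f 61 76.
XOR each byte with 0x36: 33⊕36=05, 62⊕36=54, 7a⊕36=4c, 35⊕36=03, 6f⊕36=59, 61⊕36=57, 76⊕36=40.

05544c03595740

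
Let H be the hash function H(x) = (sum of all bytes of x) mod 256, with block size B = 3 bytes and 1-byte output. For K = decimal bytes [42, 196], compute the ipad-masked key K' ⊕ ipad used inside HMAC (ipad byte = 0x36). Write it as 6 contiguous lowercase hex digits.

Key decimal bytes [42, 196] = 2a c4 is 2 bytes ≤ B = 3; zero-pad to 3 bytes: K' = 2a c4 00.
XOR each byte with 0x36: 2a⊕36=1c, c4⊕36=f2, 00⊕36=36.

1cf236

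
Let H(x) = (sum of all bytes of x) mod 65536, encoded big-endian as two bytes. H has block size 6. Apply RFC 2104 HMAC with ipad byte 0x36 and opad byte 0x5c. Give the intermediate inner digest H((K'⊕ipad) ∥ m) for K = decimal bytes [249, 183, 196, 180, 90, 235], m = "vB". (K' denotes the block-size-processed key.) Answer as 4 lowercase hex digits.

04c5

Key decimal bytes [249, 183, 196, 180, 90, 235] = f9 b7 c4 b4 5a eb is exactly B = 6 bytes: K' = f9 b7 c4 b4 5a eb.
K' ⊕ ipad = cf 81 f2 82 6c dd.
Inner input = cf 81 f2 82 6c dd ∥ 76 42.
Inner hash: sum = 207+129+242+130+108+221+118+66 = 1221 → 04 c5.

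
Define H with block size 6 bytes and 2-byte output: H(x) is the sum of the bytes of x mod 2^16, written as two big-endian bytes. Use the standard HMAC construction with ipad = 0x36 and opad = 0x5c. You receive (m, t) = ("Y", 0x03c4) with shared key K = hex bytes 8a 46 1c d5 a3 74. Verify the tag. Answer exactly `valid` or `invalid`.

Key hex bytes 8a 46 1c d5 a3 74 is exactly B = 6 bytes: K' = 8a 46 1c d5 a3 74.
K' ⊕ ipad = bc 70 2a e3 95 42; K' ⊕ opad = d6 1a 40 89 ff 28.
Inner hash: sum = 188+112+42+227+149+66+89 = 873 → 03 69.
Outer hash (recomputed tag): sum = 214+26+64+137+255+40+3+105 = 844 → 03 4c.
Recomputed tag = 034c; claimed = 03c4 → mismatch.

invalid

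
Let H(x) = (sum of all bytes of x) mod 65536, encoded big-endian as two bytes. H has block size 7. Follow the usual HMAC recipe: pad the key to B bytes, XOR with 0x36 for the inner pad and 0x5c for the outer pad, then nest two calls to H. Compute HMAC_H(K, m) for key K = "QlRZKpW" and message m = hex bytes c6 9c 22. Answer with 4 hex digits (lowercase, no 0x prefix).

Key "QlRZKpW" = 51 6c 52 5a 4b 70 57 is exactly B = 7 bytes: K' = 51 6c 52 5a 4b 70 57.
K' ⊕ ipad = 67 5a 64 6c 7d 46 61.  K' ⊕ opad = 0d 30 0e 06 17 2c 0b.
Inner input = (K'⊕ipad) ∥ m = 67 5a 64 6c 7d 46 61 ∥ c6 9c 22.
Inner hash: sum = 103+90+100+108+125+70+97+198+156+34 = 1081 → 04 39.
Outer input = (K'⊕opad) ∥ inner = 0d 30 0e 06 17 2c 0b ∥ 04 39.
Outer hash (tag): sum = 13+48+14+6+23+44+11+4+57 = 220 → 00 dc.

00dc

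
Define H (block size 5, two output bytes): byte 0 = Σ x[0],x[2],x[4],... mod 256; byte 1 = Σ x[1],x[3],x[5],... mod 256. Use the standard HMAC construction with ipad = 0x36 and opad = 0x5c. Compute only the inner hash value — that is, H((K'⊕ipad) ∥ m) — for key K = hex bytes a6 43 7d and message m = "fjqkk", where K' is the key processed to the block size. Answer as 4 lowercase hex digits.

e6ed

Key hex bytes a6 43 7d is 3 bytes ≤ B = 5; zero-pad to 5 bytes: K' = a6 43 7d 00 00.
K' ⊕ ipad = 90 75 4b 36 36.
Inner input = 90 75 4b 36 36 ∥ 66 6a 71 6b 6b.
Inner hash: even-index sum = 486 mod 256 = 230; odd-index sum = 493 mod 256 = 237 → e6 ed.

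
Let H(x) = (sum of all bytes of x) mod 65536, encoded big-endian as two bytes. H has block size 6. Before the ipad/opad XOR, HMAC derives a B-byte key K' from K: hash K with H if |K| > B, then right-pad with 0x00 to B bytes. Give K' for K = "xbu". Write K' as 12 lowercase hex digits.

786275000000

Key "xbu" = 78 62 75 is 3 bytes ≤ B = 6; zero-pad to 6 bytes: K' = 78 62 75 00 00 00.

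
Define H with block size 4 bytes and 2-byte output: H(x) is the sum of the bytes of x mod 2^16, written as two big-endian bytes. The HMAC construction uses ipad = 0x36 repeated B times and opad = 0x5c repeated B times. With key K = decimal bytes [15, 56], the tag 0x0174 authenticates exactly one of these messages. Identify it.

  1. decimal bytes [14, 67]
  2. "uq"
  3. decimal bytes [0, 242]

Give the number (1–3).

1

Key decimal bytes [15, 56] = 0f 38 is 2 bytes ≤ B = 4; zero-pad to 4 bytes: K' = 0f 38 00 00.
K' ⊕ ipad = 39 0e 36 36; K' ⊕ opad = 53 64 5c 5c.
m1: inner = H(39 0e 36 36 0e 43) = 01 04; tag = H(53 64 5c 5c 01 04) = 0174 ← matches
m2: inner = H(39 0e 36 36 75 71) = 01 99; tag = H(53 64 5c 5c 01 99) = 0209
m3: inner = H(39 0e 36 36 00 f2) = 01 a5; tag = H(53 64 5c 5c 01 a5) = 0215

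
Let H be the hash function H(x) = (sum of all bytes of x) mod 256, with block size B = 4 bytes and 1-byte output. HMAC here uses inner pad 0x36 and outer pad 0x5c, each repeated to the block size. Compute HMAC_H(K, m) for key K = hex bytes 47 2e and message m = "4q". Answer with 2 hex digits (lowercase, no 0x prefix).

Key hex bytes 47 2e is 2 bytes ≤ B = 4; zero-pad to 4 bytes: K' = 47 2e 00 00.
K' ⊕ ipad = 71 18 36 36.  K' ⊕ opad = 1b 72 5c 5c.
Inner input = (K'⊕ipad) ∥ m = 71 18 36 36 ∥ 34 71.
Inner hash: sum = 113+24+54+54+52+113 = 410; mod 256 = 154 → 9a.
Outer input = (K'⊕opad) ∥ inner = 1b 72 5c 5c ∥ 9a.
Outer hash (tag): sum = 27+114+92+92+154 = 479; mod 256 = 223 → df.

df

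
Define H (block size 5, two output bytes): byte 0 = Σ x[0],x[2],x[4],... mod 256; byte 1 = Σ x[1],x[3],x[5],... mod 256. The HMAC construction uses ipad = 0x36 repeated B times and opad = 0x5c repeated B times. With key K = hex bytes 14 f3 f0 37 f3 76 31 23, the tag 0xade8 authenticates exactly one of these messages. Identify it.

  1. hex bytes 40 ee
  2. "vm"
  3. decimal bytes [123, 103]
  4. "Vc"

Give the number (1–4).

4

Key hex bytes 14 f3 f0 37 f3 76 31 23 is 8 bytes > B = 5, so hash it first: H(key) = 28 c3, then zero-pad to 5 bytes: K' = 28 c3 00 00 00.
K' ⊕ ipad = 1e f5 36 36 36; K' ⊕ opad = 74 9f 5c 5c 5c.
m1: inner = H(1e f5 36 36 36 40 ee) = 78 6b; tag = H(74 9f 5c 5c 5c 78 6b) = 9773
m2: inner = H(1e f5 36 36 36 76 6d) = f7 a1; tag = H(74 9f 5c 5c 5c f7 a1) = cdf2
m3: inner = H(1e f5 36 36 36 7b 67) = f1 a6; tag = H(74 9f 5c 5c 5c f1 a6) = d2ec
m4: inner = H(1e f5 36 36 36 56 63) = ed 81; tag = H(74 9f 5c 5c 5c ed 81) = ade8 ← matches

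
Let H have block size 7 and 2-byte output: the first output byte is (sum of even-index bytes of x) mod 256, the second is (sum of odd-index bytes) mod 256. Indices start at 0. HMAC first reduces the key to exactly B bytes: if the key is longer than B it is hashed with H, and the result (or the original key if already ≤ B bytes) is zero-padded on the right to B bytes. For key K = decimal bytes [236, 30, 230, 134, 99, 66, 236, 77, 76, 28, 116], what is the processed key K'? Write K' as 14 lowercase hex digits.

e14f0000000000

|K| = 11 > B = 7, so first hash the key.
H(K): even-index sum = 993 mod 256 = 225; odd-index sum = 335 mod 256 = 79 → e1 4f.
Zero-pad H(K) = e1 4f to 7 bytes: K' = e1 4f 00 00 00 00 00.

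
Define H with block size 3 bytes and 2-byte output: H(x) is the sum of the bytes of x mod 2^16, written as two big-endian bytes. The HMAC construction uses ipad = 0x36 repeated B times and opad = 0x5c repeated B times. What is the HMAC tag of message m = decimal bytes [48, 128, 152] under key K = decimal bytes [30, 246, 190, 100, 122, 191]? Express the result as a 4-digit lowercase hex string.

00fc

Key decimal bytes [30, 246, 190, 100, 122, 191] = 1e f6 be 64 7a bf is 6 bytes > B = 3, so hash it first: H(key) = 03 6f, then zero-pad to 3 bytes: K' = 03 6f 00.
K' ⊕ ipad = 35 59 36.  K' ⊕ opad = 5f 33 5c.
Inner input = (K'⊕ipad) ∥ m = 35 59 36 ∥ 30 80 98.
Inner hash: sum = 53+89+54+48+128+152 = 524 → 02 0c.
Outer input = (K'⊕opad) ∥ inner = 5f 33 5c ∥ 02 0c.
Outer hash (tag): sum = 95+51+92+2+12 = 252 → 00 fc.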